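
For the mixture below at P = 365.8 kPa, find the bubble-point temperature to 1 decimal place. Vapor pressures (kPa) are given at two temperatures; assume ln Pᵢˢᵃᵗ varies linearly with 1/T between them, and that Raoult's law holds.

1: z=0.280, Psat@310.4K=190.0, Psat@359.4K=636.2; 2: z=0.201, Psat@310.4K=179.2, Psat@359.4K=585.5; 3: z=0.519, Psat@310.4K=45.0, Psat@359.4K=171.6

Bubble-point temperature: ΣzᵢPᵢˢᵃᵗ(T) = P. Interpolate ln Pᵢˢᵃᵗ = aᵢ + bᵢ/T.
  T = 310.4 K: ΣzᵢPᵢˢᵃᵗ = 112.57 kPa
  T = 359.4 K: ΣzᵢPᵢˢᵃᵗ = 384.88 kPa
  T = 334.9 K: ΣzᵢPᵢˢᵃᵗ = 217.63 kPa
  T = 347.1 K: ΣzᵢPᵢˢᵃᵗ = 291.98 kPa
  T = 353.2 K: ΣzᵢPᵢˢᵃᵗ = 335.65 kPa
  T = 356.3 K: ΣzᵢPᵢˢᵃᵗ = 359.64 kPa
  T = 357.9 K: ΣzᵢPᵢˢᵃᵗ = 372.51 kPa
Interpolating between 356.3 K and 357.9 K gives T ≈ 357.1 K.

T = 357.1 K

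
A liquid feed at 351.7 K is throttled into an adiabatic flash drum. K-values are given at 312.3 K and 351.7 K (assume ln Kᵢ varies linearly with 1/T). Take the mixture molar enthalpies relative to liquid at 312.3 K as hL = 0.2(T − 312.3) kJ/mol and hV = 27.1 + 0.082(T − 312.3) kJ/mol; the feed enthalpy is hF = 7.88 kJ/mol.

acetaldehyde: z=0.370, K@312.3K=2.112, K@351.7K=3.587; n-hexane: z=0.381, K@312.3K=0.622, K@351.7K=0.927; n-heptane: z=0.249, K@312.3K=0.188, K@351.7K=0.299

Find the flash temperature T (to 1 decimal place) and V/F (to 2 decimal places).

T = 319.8 K, V/F = 0.24

Adiabatic flash: solve Rachford–Rice at each trial T, then check hF = ψ·hV(T) + (1−ψ)·hL(T).
  T = 312.3 K: K = (2.112, 0.622, 0.188), RR gives ψ = 0.101, H_out = 2.733 kJ/mol
  T = 351.7 K: K = (3.587, 0.927, 0.299), RR gives ψ = 0.659, H_out = 22.682 kJ/mol
  T = 332.0 K: K = (2.796, 0.768, 0.240), RR gives ψ = 0.425, H_out = 14.458 kJ/mol
  T = 322.1 K: K = (2.439, 0.693, 0.213), RR gives ψ = 0.281, H_out = 9.237 kJ/mol
  T = 317.2 K: K = (2.272, 0.657, 0.200), RR gives ψ = 0.197, H_out = 6.203 kJ/mol
  T = 319.6 K: K = (2.353, 0.675, 0.207), RR gives ψ = 0.239, H_out = 7.735 kJ/mol
  T = 320.9 K: K = (2.397, 0.684, 0.210), RR gives ψ = 0.261, H_out = 8.528 kJ/mol
Linear interpolation between T = 319.6 (H_out = 7.735) and T = 320.9 (H_out = 8.528) on hF = 7.88 gives T ≈ 319.8 K, at which ψ = 0.24.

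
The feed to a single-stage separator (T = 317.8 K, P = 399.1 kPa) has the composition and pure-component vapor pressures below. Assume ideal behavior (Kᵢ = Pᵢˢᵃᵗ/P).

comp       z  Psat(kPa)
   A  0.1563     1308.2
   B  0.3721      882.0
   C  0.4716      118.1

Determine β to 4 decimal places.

β = 0.4298

Raoult's law: Kᵢ = Pᵢˢᵃᵗ/P = Pᵢˢᵃᵗ/399.1.
  K_A = 1308.2/399.1 = 3.277875, K_B = 882.0/399.1 = 2.209972, K_C = 118.1/399.1 = 0.295916
Material balance + equilibrium reduce to Σ zᵢ(Kᵢ−1)/(1+β(Kᵢ−1)) = 0.
Check two-phase: ΣzᵢKᵢ = 1.4742 > 1 and Σzᵢ/Kᵢ = 1.8098 > 1, so g(0) = 0.4742 > 0 and g(1) = -0.8098 < 0.
Iterate (Newton) starting at β = 0.5:
  β = 0.5000: g = -0.06548, g' = -0.9456 → β = 0.4308
  β = 0.4308: g = -0.00091, g' = -0.9237 → β = 0.4298
Converged at β = 0.4298.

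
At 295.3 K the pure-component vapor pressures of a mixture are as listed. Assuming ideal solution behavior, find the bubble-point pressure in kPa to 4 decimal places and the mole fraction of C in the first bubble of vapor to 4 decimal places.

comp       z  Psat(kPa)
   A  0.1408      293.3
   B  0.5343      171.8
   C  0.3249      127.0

Pbub = 174.3517 kPa, y_C = 0.2367

At the bubble point ψ → 0, so ΣzᵢKᵢ = 1 with Kᵢ = Pᵢˢᵃᵗ/P ⇒ P = ΣzᵢPᵢˢᵃᵗ.
P = 0.1408·293.3 + 0.5343·171.8 + 0.3249·127.0 = 174.3517 kPa
yᵢ = zᵢPᵢˢᵃᵗ/P ⇒ y_C = 0.3249·127.0/174.3517 = 0.2367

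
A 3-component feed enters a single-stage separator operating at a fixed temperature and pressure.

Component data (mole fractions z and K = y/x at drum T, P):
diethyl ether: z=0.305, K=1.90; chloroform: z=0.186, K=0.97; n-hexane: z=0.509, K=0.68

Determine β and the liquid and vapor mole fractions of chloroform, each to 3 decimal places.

β = 0.447, x_chloroform = 0.189, y_chloroform = 0.183

Let β = V/F and solve Σ zᵢ(Kᵢ−1)/(1+β(Kᵢ−1)) = 0.
g(0) = ΣzᵢKᵢ − 1 = 0.106 and g(1) = 1 − Σzᵢ/Kᵢ = -0.101, so a root lies in (0, 1).
Newton iteration, β⁰ = 0.5:
  β = 0.500: g = -0.0103, g' = -0.192 → β = 0.446
  β = 0.446: g = 0.0001, g' = -0.197 → β = 0.447
Converged at β = 0.447.
Compositions from xᵢ = zᵢ/(1+β(Kᵢ−1)), yᵢ = Kᵢxᵢ:
  diethyl ether: x = 0.217, y = 0.413
  chloroform: x = 0.189, y = 0.183
  n-hexane: x = 0.594, y = 0.404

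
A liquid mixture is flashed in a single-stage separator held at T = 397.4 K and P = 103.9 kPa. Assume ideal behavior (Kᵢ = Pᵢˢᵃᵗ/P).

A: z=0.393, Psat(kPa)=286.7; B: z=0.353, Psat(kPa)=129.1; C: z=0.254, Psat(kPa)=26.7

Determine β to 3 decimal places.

β = 0.688

Raoult's law: Kᵢ = Pᵢˢᵃᵗ/P = Pᵢˢᵃᵗ/103.9.
  K_A = 286.7/103.9 = 2.75938, K_B = 129.1/103.9 = 1.24254, K_C = 26.7/103.9 = 0.25698
Material balance + equilibrium reduce to Σ zᵢ(Kᵢ−1)/(1+β(Kᵢ−1)) = 0.
g(0) = ΣzᵢKᵢ − 1 = 0.588 and g(1) = 1 − Σzᵢ/Kᵢ = -0.415, so a root lies in (0, 1).
Newton–Raphson from β = 0.61:
  β = 0.610: g = 0.0629, g' = -0.768 → β = 0.692
  β = 0.692: g = -0.0033, g' = -0.857 → β = 0.688
Converged at β = 0.688.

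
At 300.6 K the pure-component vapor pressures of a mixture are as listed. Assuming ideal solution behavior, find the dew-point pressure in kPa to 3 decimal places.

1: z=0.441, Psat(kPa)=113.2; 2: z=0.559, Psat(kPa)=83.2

Pdew = 94.211 kPa

At the dew point ψ → 1, so Σzᵢ/Kᵢ = 1 with Kᵢ = Pᵢˢᵃᵗ/P ⇒ 1/P = Σzᵢ/Pᵢˢᵃᵗ.
1/P = 0.441/113.2 + 0.559/83.2 = 0.010615 ⇒ P = 94.211 kPa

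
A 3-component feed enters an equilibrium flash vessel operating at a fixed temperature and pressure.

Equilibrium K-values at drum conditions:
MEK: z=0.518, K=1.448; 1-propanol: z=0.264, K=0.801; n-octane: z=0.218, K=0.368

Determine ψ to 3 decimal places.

Let ψ = V/F and solve Σ zᵢ(Kᵢ−1)/(1+ψ(Kᵢ−1)) = 0.
Feasibility: ΣzᵢKᵢ = 1.042, Σzᵢ/Kᵢ = 1.280 — both > 1, two phases present.
Newton–Raphson from ψ = 0.5:
  ψ = 0.500: g = -0.0702, g' = -0.268 → ψ = 0.239
  ψ = 0.239: g = -0.0077, g' = -0.217 → ψ = 0.203
Converged at ψ = 0.203.

ψ = 0.203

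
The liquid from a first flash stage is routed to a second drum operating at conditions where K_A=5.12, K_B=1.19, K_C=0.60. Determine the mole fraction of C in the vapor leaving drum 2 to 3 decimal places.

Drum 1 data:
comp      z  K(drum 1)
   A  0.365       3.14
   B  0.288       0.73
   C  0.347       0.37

Drum 1:
Let ψ₁ = V/F and solve Σ zᵢ(Kᵢ−1)/(1+ψ₁(Kᵢ−1)) = 0.
Feasibility: ΣzᵢKᵢ = 1.485, Σzᵢ/Kᵢ = 1.449 — both > 1, two phases present.
Newton iteration, ψ₁⁰ = 0.48:
  ψ₁ = 0.480: g = -0.0174, g' = -0.717 → ψ₁ = 0.456
Converged at ψ₁ = 0.456.
Drum-1 compositions:
  A: x = 0.185, y = 0.580
  B: x = 0.328, y = 0.240
  C: x = 0.487, y = 0.180
Drum-2 feed = drum-1 liquid: z₂ = (0.1848, 0.3284, 0.4868).
Drum 2:
Rachford–Rice: g(ψ₂) = Σ zᵢ(Kᵢ−1)/(1+ψ₂(Kᵢ−1)) = 0.
Feasibility: ΣzᵢKᵢ = 1.629, Σzᵢ/Kᵢ = 1.123 — both > 1, two phases present.
Newton iteration, ψ₂⁰ = 0.5:
  ψ₂ = 0.500: g = 0.0623, g' = -0.467 → ψ₂ = 0.634
  ψ₂ = 0.634: g = 0.0057, g' = -0.390 → ψ₂ = 0.648
Converged at ψ₂ = 0.648.
  A: x = 0.050, y = 0.258
  B: x = 0.292, y = 0.348
  C: x = 0.657, y = 0.394

y_C (drum 2) = 0.394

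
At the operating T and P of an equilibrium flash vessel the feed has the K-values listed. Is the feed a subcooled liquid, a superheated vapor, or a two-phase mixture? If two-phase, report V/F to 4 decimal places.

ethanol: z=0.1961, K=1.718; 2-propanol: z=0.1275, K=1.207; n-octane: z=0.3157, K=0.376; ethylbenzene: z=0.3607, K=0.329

subcooled liquid

ΣzᵢKᵢ = 0.7282; Σzᵢ/Kᵢ = 2.1558.
Since ΣzᵢKᵢ < 1 the mixture is below its bubble point — single liquid phase.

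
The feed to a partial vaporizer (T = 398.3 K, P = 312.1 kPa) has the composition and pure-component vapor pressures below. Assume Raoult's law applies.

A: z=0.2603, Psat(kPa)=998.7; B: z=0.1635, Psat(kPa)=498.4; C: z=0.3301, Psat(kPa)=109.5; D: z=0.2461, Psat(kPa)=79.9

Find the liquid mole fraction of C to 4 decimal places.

Raoult's law: Kᵢ = Pᵢˢᵃᵗ/P = Pᵢˢᵃᵗ/312.1.
  K_A = 998.7/312.1 = 3.199936, K_B = 498.4/312.1 = 1.596924, K_C = 109.5/312.1 = 0.350849, K_D = 79.9/312.1 = 0.256008
Material balance + equilibrium reduce to Σ zᵢ(Kᵢ−1)/(1+ψ(Kᵢ−1)) = 0.
g(0) = ΣzᵢKᵢ − 1 = 0.2729 and g(1) = 1 − Σzᵢ/Kᵢ = -1.0859, so a root lies in (0, 1).
Iterate (Newton) starting at ψ = 0.37:
  ψ = 0.3700: g = -0.13904, g' = -0.9222 → ψ = 0.2192
  ψ = 0.2192: g = 0.00400, g' = -1.0025 → ψ = 0.2232
Converged at ψ = 0.2232.
Compositions from xᵢ = zᵢ/(1+ψ(Kᵢ−1)), yᵢ = Kᵢxᵢ:
  A: x = 0.1746, y = 0.5586
  B: x = 0.1443, y = 0.2304
  C: x = 0.3860, y = 0.1354
  D: x = 0.2951, y = 0.0756

x_C = 0.3860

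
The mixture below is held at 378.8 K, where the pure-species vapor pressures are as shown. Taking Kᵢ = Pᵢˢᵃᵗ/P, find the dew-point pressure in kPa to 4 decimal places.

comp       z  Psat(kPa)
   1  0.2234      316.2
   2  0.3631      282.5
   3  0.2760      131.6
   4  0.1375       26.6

At the dew point ψ → 1, so Σzᵢ/Kᵢ = 1 with Kᵢ = Pᵢˢᵃᵗ/P ⇒ 1/P = Σzᵢ/Pᵢˢᵃᵗ.
1/P = 0.2234/316.2 + 0.3631/282.5 + 0.2760/131.6 + 0.1375/26.6 = 0.0092583 ⇒ P = 108.0116 kPa

Pdew = 108.0116 kPa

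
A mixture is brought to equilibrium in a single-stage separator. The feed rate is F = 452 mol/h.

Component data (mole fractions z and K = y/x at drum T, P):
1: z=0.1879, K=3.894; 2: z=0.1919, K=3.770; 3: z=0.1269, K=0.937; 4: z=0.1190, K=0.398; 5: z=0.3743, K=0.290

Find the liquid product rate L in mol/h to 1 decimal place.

Material balance + equilibrium reduce to Σ zᵢ(Kᵢ−1)/(1+ψ(Kᵢ−1)) = 0.
Check two-phase: ΣzᵢKᵢ = 1.7300 > 1 and Σzᵢ/Kᵢ = 1.8243 > 1, so g(0) = 0.7300 > 0 and g(1) = -0.8243 < 0.
Iterate (Newton) starting at ψ = 0.5:
  ψ = 0.5000: g = -0.07766, g' = -1.0640 → ψ = 0.4270
  ψ = 0.4270: g = 0.00072, g' = -1.0911 → ψ = 0.4277
Converged at ψ = 0.4277.
Then V = ψ·F = 0.4277·452 = 193.3 mol/h and L = F − V = 258.7 mol/h.

L = 258.7 mol/h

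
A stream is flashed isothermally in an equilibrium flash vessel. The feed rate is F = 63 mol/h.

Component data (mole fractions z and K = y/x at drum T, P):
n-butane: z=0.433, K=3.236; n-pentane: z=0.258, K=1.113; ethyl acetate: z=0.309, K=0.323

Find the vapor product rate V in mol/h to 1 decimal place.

Let ψ = V/F and solve Σ zᵢ(Kᵢ−1)/(1+ψ(Kᵢ−1)) = 0.
Check two-phase: ΣzᵢKᵢ = 1.788 > 1 and Σzᵢ/Kᵢ = 1.322 > 1, so g(0) = 0.788 > 0 and g(1) = -0.322 < 0.
Newton–Raphson from ψ = 0.39:
  ψ = 0.390: g = 0.2609, g' = -0.882 → ψ = 0.686
  ψ = 0.686: g = 0.0188, g' = -0.834 → ψ = 0.708
Converged at ψ = 0.708.
Then V = ψ·F = 0.7081·63 = 44.6 mol/h and L = F − V = 18.4 mol/h.

V = 44.6 mol/h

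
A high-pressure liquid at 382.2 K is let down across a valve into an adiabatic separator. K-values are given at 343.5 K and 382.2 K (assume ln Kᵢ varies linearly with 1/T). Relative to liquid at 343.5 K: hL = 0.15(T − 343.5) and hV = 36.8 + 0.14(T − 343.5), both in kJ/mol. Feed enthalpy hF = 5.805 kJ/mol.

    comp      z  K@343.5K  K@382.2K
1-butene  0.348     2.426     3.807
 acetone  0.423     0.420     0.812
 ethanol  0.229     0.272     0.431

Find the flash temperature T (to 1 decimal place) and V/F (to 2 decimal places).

Adiabatic flash: solve Rachford–Rice at each trial T, then check hF = ψ·hV(T) + (1−ψ)·hL(T).
  T = 343.5 K: K = (2.426, 0.420, 0.272), RR gives ψ = 0.093, H_out = 3.422 kJ/mol
  T = 382.2 K: K = (3.807, 0.812, 0.431), RR gives ψ = 0.740, H_out = 32.751 kJ/mol
  T = 362.9 K: K = (3.078, 0.595, 0.347), RR gives ψ = 0.383, H_out = 16.944 kJ/mol
  T = 353.2 K: K = (2.741, 0.502, 0.308), RR gives ψ = 0.238, H_out = 10.187 kJ/mol
  T = 348.4 K: K = (2.583, 0.460, 0.290), RR gives ψ = 0.167, H_out = 6.883 kJ/mol
  T = 345.9 K: K = (2.502, 0.439, 0.281), RR gives ψ = 0.130, H_out = 5.134 kJ/mol
  T = 347.1 K: K = (2.541, 0.449, 0.285), RR gives ψ = 0.148, H_out = 5.977 kJ/mol
Linear interpolation between T = 345.9 (H_out = 5.134) and T = 347.1 (H_out = 5.977) on hF = 5.805 gives T ≈ 346.9 K, at which ψ = 0.14.

T = 346.9 K, V/F = 0.14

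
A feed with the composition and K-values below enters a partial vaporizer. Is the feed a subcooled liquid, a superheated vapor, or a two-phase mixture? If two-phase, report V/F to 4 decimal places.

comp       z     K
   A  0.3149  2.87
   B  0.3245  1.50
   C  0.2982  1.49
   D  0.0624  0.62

superheated vapor

ΣzᵢKᵢ = 1.8735; Σzᵢ/Kᵢ = 0.6268.
Since Σzᵢ/Kᵢ < 1 the mixture is above its dew point — single vapor phase.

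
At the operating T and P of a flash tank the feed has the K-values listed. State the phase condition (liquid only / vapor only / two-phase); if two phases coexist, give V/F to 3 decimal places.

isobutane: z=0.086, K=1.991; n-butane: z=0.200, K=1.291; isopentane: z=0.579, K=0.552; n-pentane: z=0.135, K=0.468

ΣzᵢKᵢ = 0.812; Σzᵢ/Kᵢ = 1.535.
Since ΣzᵢKᵢ < 1 the mixture is below its bubble point — single liquid phase.

liquid only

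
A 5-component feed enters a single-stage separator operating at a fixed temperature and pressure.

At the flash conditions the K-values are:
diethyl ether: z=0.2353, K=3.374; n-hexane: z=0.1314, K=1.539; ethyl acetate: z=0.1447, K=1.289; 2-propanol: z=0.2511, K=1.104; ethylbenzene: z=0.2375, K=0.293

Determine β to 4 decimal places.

Rachford–Rice: g(β) = Σ zᵢ(Kᵢ−1)/(1+β(Kᵢ−1)) = 0.
Check two-phase: ΣzᵢKᵢ = 1.5294 > 1 and Σzᵢ/Kᵢ = 1.3054 > 1, so g(0) = 0.5294 > 0 and g(1) = -0.3054 < 0.
Iterate (Newton) starting at β = 0.5:
  β = 0.5000: g = 0.11285, g' = -0.5967 → β = 0.6891
  β = 0.6891: g = -0.00465, g' = -0.6734 → β = 0.6822
Converged at β = 0.6822.

β = 0.6822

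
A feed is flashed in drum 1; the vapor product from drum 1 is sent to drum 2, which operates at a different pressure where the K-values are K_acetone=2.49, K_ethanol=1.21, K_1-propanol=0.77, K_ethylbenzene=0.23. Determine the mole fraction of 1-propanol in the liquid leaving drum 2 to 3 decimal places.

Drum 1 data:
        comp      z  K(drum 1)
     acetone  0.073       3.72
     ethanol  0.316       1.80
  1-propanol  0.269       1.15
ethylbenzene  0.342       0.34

x_1-propanol (drum 2) = 0.307

Drum 1:
Material balance + equilibrium reduce to Σ zᵢ(Kᵢ−1)/(1+ψ₁(Kᵢ−1)) = 0.
Feasibility: ΣzᵢKᵢ = 1.266, Σzᵢ/Kᵢ = 1.435 — both > 1, two phases present.
Newton iteration, ψ₁⁰ = 0.5:
  ψ₁ = 0.500: g = -0.0347, g' = -0.537 → ψ₁ = 0.435
Converged at ψ₁ = 0.435.
Drum-1 compositions:
  acetone: x = 0.033, y = 0.124
  ethanol: x = 0.234, y = 0.422
  1-propanol: x = 0.253, y = 0.290
  ethylbenzene: x = 0.480, y = 0.163
Drum-2 feed = drum-1 vapor: z₂ = (0.1245, 0.4221, 0.2904, 0.1630).
Drum 2:
Let ψ₂ = V/F and solve Σ zᵢ(Kᵢ−1)/(1+ψ₂(Kᵢ−1)) = 0.
Check two-phase: ΣzᵢKᵢ = 1.082 > 1 and Σzᵢ/Kᵢ = 1.485 > 1, so g(0) = 0.082 > 0 and g(1) = -0.485 < 0.
Newton–Raphson from ψ₂ = 0.38:
  ψ₂ = 0.380: g = -0.0502, g' = -0.340 → ψ₂ = 0.233
  ψ₂ = 0.233: g = -0.0013, g' = -0.330 → ψ₂ = 0.229
Converged at ψ₂ = 0.229.
  acetone: x = 0.093, y = 0.231
  ethanol: x = 0.403, y = 0.487
  1-propanol: x = 0.307, y = 0.236
  ethylbenzene: x = 0.198, y = 0.046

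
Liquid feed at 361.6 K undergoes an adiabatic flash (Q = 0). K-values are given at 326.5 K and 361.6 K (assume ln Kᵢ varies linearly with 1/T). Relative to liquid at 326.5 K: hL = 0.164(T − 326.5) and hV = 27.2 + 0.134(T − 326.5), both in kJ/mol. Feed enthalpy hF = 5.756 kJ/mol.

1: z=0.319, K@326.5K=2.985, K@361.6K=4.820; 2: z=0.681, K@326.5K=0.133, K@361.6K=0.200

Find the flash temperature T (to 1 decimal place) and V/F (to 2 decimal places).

T = 341.1 K, V/F = 0.13

Adiabatic flash: solve Rachford–Rice at each trial T, then check hF = ψ·hV(T) + (1−ψ)·hL(T).
  T = 326.5 K: K = (2.985, 0.133), RR gives ψ = 0.025, H_out = 0.676 kJ/mol
  T = 361.6 K: K = (4.820, 0.200), RR gives ψ = 0.220, H_out = 11.521 kJ/mol
  T = 344.1 K: K = (3.842, 0.165), RR gives ψ = 0.142, H_out = 6.684 kJ/mol
  T = 335.3 K: K = (3.398, 0.149), RR gives ψ = 0.091, H_out = 3.885 kJ/mol
  T = 339.7 K: K = (3.616, 0.157), RR gives ψ = 0.118, H_out = 5.326 kJ/mol
  T = 341.9 K: K = (3.728, 0.161), RR gives ψ = 0.130, H_out = 6.014 kJ/mol
Linear interpolation between T = 339.7 (H_out = 5.326) and T = 341.9 (H_out = 6.014) on hF = 5.756 gives T ≈ 341.1 K, at which ψ = 0.13.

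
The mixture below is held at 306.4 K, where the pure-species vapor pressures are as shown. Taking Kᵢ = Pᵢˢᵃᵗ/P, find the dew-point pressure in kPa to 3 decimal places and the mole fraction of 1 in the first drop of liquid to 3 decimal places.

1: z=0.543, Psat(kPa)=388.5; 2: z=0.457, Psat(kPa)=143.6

At the dew point ψ → 1, so Σzᵢ/Kᵢ = 1 with Kᵢ = Pᵢˢᵃᵗ/P ⇒ 1/P = Σzᵢ/Pᵢˢᵃᵗ.
1/P = 0.543/388.5 + 0.457/143.6 = 0.004580 ⇒ P = 218.334 kPa
xᵢ = zᵢP/Pᵢˢᵃᵗ ⇒ x_1 = 0.543·218.334/388.5 = 0.305

Pdew = 218.334 kPa, x_1 = 0.305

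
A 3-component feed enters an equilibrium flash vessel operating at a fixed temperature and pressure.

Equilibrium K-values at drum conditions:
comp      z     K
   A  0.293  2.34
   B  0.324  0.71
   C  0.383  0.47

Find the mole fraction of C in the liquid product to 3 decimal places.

x_C = 0.420

Rachford–Rice: g(β) = Σ zᵢ(Kᵢ−1)/(1+β(Kᵢ−1)) = 0.
Check two-phase: ΣzᵢKᵢ = 1.096 > 1 and Σzᵢ/Kᵢ = 1.396 > 1, so g(0) = 0.096 > 0 and g(1) = -0.396 < 0.
Newton iteration, β⁰ = 0.4:
  β = 0.400: g = -0.1083, g' = -0.431 → β = 0.149
  β = 0.149: g = 0.0088, g' = -0.522 → β = 0.166
Converged at β = 0.166.
Compositions from xᵢ = zᵢ/(1+β(Kᵢ−1)), yᵢ = Kᵢxᵢ:
  A: x = 0.240, y = 0.561
  B: x = 0.340, y = 0.242
  C: x = 0.420, y = 0.197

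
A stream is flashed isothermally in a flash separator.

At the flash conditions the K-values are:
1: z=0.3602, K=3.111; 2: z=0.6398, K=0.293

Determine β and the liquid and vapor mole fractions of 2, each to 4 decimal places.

Newton–Raphson from β = 0.64:
  β = 0.6400: g = -0.50274, g' = -1.3572 → β = 0.2696
  β = 0.2696: g = -0.07425, g' = -1.1401 → β = 0.2045
  β = 0.2045: g = 0.00237, g' = -1.2202 → β = 0.2064
Converged at β = 0.2064.
Compositions from xᵢ = zᵢ/(1+β(Kᵢ−1)), yᵢ = Kᵢxᵢ:
  1: x = 0.2509, y = 0.7805
  2: x = 0.7491, y = 0.2195

β = 0.2064, x_2 = 0.7491, y_2 = 0.2195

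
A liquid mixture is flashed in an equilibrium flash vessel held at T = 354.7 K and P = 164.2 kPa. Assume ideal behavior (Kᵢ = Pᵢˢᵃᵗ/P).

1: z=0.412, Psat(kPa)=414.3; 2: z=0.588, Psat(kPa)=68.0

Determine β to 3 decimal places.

β = 0.317

Raoult's law: Kᵢ = Pᵢˢᵃᵗ/P = Pᵢˢᵃᵗ/164.2.
  K_1 = 414.3/164.2 = 2.52314, K_2 = 68.0/164.2 = 0.41413
Rachford–Rice: g(β) = Σ zᵢ(Kᵢ−1)/(1+β(Kᵢ−1)) = 0.
Check two-phase: ΣzᵢKᵢ = 1.283 > 1 and Σzᵢ/Kᵢ = 1.583 > 1, so g(0) = 0.283 > 0 and g(1) = -0.583 < 0.
Newton iteration, β⁰ = 0.5:
  β = 0.500: g = -0.1310, g' = -0.712 → β = 0.316
  β = 0.316: g = 0.0009, g' = -0.740 → β = 0.317
Converged at β = 0.317.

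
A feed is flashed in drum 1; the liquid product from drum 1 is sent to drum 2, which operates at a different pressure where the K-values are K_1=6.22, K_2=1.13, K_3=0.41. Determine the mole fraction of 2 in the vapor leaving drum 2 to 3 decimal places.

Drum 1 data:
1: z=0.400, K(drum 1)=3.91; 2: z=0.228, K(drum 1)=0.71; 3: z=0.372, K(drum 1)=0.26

Drum 1:
Rachford–Rice: g(ψ₁) = Σ zᵢ(Kᵢ−1)/(1+ψ₁(Kᵢ−1)) = 0.
Feasibility: ΣzᵢKᵢ = 1.823, Σzᵢ/Kᵢ = 1.854 — both > 1, two phases present.
Newton–Raphson from ψ₁ = 0.66:
  ψ₁ = 0.660: g = -0.2213, g' = -1.205 → ψ₁ = 0.476
  ψ₁ = 0.476: g = -0.0140, g' = -1.107 → ψ₁ = 0.464
Converged at ψ₁ = 0.464.
Drum-1 compositions:
  1: x = 0.170, y = 0.666
  2: x = 0.263, y = 0.187
  3: x = 0.566, y = 0.147
Drum-2 feed = drum-1 liquid: z₂ = (0.1703, 0.2634, 0.5663).
Drum 2:
Newton–Raphson from ψ₂ = 0.69:
  ψ₂ = 0.690: g = -0.3390, g' = -0.784 → ψ₂ = 0.257
  ψ₂ = 0.257: g = 0.0184, g' = -1.123 → ψ₂ = 0.274
Converged at ψ₂ = 0.274.
  1: x = 0.070, y = 0.436
  2: x = 0.254, y = 0.287
  3: x = 0.676, y = 0.277

y_2 (drum 2) = 0.287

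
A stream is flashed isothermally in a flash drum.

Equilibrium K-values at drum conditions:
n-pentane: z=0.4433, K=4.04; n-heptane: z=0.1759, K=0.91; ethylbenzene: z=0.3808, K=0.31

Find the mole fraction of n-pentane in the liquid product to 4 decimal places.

x_n-pentane = 0.1550

Rachford–Rice: g(β) = Σ zᵢ(Kᵢ−1)/(1+β(Kᵢ−1)) = 0.
Feasibility: ΣzᵢKᵢ = 2.0690, Σzᵢ/Kᵢ = 1.5314 — both > 1, two phases present.
Newton–Raphson from β = 0.31:
  β = 0.3100: g = 0.34326, g' = -1.3807 → β = 0.5586
  β = 0.5586: g = 0.05525, g' = -1.0443 → β = 0.6115
  β = 0.6115: g = 0.00007, g' = -1.0454 → β = 0.6116
Converged at β = 0.6116.
Compositions from xᵢ = zᵢ/(1+β(Kᵢ−1)), yᵢ = Kᵢxᵢ:
  n-pentane: x = 0.1550, y = 0.6264
  n-heptane: x = 0.1861, y = 0.1694
  ethylbenzene: x = 0.6588, y = 0.2042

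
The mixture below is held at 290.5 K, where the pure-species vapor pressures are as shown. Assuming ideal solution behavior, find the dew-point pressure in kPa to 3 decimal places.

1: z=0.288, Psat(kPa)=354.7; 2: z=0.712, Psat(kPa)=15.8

At the dew point ψ → 1, so Σzᵢ/Kᵢ = 1 with Kᵢ = Pᵢˢᵃᵗ/P ⇒ 1/P = Σzᵢ/Pᵢˢᵃᵗ.
1/P = 0.288/354.7 + 0.712/15.8 = 0.045875 ⇒ P = 21.798 kPa

Pdew = 21.798 kPa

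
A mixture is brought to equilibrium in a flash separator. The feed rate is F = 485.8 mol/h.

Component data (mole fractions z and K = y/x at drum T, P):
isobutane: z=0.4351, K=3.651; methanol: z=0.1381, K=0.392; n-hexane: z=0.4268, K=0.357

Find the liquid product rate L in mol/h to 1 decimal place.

Let ψ = V/F and solve Σ zᵢ(Kᵢ−1)/(1+ψ(Kᵢ−1)) = 0.
Check two-phase: ΣzᵢKᵢ = 1.7951 > 1 and Σzᵢ/Kᵢ = 1.6670 > 1, so g(0) = 0.7951 > 0 and g(1) = -0.6670 < 0.
Newton–Raphson from ψ = 0.54:
  ψ = 0.5400: g = -0.07104, g' = -1.0444 → ψ = 0.4720
  ψ = 0.4720: g = 0.00060, g' = -1.0675 → ψ = 0.4725
Converged at ψ = 0.4725.
Then V = ψ·F = 0.4725·485.8 = 229.6 mol/h and L = F − V = 256.2 mol/h.

L = 256.2 mol/h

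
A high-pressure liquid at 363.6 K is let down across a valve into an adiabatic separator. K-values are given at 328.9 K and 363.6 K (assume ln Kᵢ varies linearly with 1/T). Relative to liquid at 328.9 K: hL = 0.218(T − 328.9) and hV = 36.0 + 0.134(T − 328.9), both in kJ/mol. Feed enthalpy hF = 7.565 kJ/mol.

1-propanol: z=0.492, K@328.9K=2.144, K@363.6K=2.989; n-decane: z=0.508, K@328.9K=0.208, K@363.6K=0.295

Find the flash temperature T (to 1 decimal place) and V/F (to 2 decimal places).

T = 331.0 K, V/F = 0.20

Adiabatic flash: solve Rachford–Rice at each trial T, then check hF = ψ·hV(T) + (1−ψ)·hL(T).
  T = 328.9 K: K = (2.144, 0.208), RR gives ψ = 0.177, H_out = 6.378 kJ/mol
  T = 363.6 K: K = (2.989, 0.295), RR gives ψ = 0.442, H_out = 22.204 kJ/mol
  T = 346.2 K: K = (2.551, 0.250), RR gives ψ = 0.328, H_out = 15.115 kJ/mol
  T = 337.5 K: K = (2.343, 0.228), RR gives ψ = 0.259, H_out = 11.022 kJ/mol
  T = 333.2 K: K = (2.243, 0.218), RR gives ψ = 0.220, H_out = 8.791 kJ/mol
  T = 331.0 K: K = (2.192, 0.213), RR gives ψ = 0.199, H_out = 7.581 kJ/mol
Linear interpolation between T = 328.9 (H_out = 6.378) and T = 331.0 (H_out = 7.581) on hF = 7.565 gives T ≈ 331.0 K, at which ψ = 0.20.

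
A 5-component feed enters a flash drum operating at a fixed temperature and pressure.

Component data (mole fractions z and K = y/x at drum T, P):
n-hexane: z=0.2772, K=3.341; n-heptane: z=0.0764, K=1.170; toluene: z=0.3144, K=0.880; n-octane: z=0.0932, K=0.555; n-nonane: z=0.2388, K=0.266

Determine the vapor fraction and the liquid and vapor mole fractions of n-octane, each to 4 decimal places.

Newton iteration, ψ⁰ = 0.49:
  ψ = 0.4900: g = -0.05263, g' = -0.6805 → ψ = 0.4127
  ψ = 0.4127: g = 0.00027, g' = -0.6924 → ψ = 0.4130
Converged at ψ = 0.4130.
Compositions from xᵢ = zᵢ/(1+ψ(Kᵢ−1)), yᵢ = Kᵢxᵢ:
  n-hexane: x = 0.1409, y = 0.4708
  n-heptane: x = 0.0714, y = 0.0835
  toluene: x = 0.3308, y = 0.2911
  n-octane: x = 0.1142, y = 0.0634
  n-nonane: x = 0.3427, y = 0.0912

ψ = 0.4130, x_n-octane = 0.1142, y_n-octane = 0.0634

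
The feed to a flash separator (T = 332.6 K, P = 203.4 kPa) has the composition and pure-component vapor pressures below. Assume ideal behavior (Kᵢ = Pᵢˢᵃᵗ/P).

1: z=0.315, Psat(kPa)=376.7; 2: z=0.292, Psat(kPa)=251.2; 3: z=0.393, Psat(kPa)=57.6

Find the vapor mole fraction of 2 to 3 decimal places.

Raoult's law: Kᵢ = Pᵢˢᵃᵗ/P = Pᵢˢᵃᵗ/203.4.
  K_1 = 376.7/203.4 = 1.85202, K_2 = 251.2/203.4 = 1.23500, K_3 = 57.6/203.4 = 0.28319
Material balance + equilibrium reduce to Σ zᵢ(Kᵢ−1)/(1+V/F(Kᵢ−1)) = 0.
g(0) = ΣzᵢKᵢ − 1 = 0.055 and g(1) = 1 − Σzᵢ/Kᵢ = -0.794, so a root lies in (0, 1).
Newton–Raphson from V/F = 0.67:
  V/F = 0.670: g = -0.3119, g' = -0.852 → V/F = 0.304
  V/F = 0.304: g = -0.0830, g' = -0.488 → V/F = 0.134
  V/F = 0.134: g = -0.0043, g' = -0.447 → V/F = 0.125
Converged at V/F = 0.125.
Compositions from xᵢ = zᵢ/(1+V/F(Kᵢ−1)), yᵢ = Kᵢxᵢ:
  1: x = 0.285, y = 0.527
  2: x = 0.284, y = 0.350
  3: x = 0.432, y = 0.122

y_2 = 0.350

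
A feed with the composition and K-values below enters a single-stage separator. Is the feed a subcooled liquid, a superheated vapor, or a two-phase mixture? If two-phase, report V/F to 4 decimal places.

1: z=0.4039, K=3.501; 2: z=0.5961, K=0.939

superheated vapor

ΣzᵢKᵢ = 1.9738; Σzᵢ/Kᵢ = 0.7502.
Since Σzᵢ/Kᵢ < 1 the mixture is above its dew point — single vapor phase.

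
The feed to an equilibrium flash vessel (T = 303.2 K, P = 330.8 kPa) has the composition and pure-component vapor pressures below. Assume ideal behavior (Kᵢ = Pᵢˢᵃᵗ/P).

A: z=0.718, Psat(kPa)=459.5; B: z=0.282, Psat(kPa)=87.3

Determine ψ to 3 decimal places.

ψ = 0.251

Raoult's law: Kᵢ = Pᵢˢᵃᵗ/P = Pᵢˢᵃᵗ/330.8.
  K_A = 459.5/330.8 = 1.38906, K_B = 87.3/330.8 = 0.26391
Rachford–Rice: g(ψ) = Σ zᵢ(Kᵢ−1)/(1+ψ(Kᵢ−1)) = 0.
Check two-phase: ΣzᵢKᵢ = 1.072 > 1 and Σzᵢ/Kᵢ = 1.585 > 1, so g(0) = 0.072 > 0 and g(1) = -0.585 < 0.
Binary case is linear: z₁(K₁−1)(1+ψ(K₂−1)) + z₂(K₂−1)(1+ψ(K₁−1)) = 0
⇒ ψ = [z₁(K₁−1)+z₂(K₂−1)] / [−(K₁−1)(K₂−1)] = 0.0718/0.2864 = 0.251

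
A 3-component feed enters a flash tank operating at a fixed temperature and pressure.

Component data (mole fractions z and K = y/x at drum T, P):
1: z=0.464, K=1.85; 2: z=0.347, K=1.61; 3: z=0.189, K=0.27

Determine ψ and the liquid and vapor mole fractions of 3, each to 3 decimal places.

Material balance + equilibrium reduce to Σ zᵢ(Kᵢ−1)/(1+ψ(Kᵢ−1)) = 0.
g(0) = ΣzᵢKᵢ − 1 = 0.468 and g(1) = 1 − Σzᵢ/Kᵢ = -0.166, so a root lies in (0, 1).
Newton–Raphson from ψ = 0.38:
  ψ = 0.380: g = 0.2790, g' = -0.470 → ψ = 0.974
  ψ = 0.974: g = -0.1292, g' = -1.359 → ψ = 0.879
  ψ = 0.879: g = -0.0216, g' = -0.949 → ψ = 0.856
  ψ = 0.856: g = -0.0008, g' = -0.885 → ψ = 0.855
Converged at ψ = 0.855.
Compositions from xᵢ = zᵢ/(1+ψ(Kᵢ−1)), yᵢ = Kᵢxᵢ:
  1: x = 0.269, y = 0.497
  2: x = 0.228, y = 0.367
  3: x = 0.503, y = 0.136

ψ = 0.855, x_3 = 0.503, y_3 = 0.136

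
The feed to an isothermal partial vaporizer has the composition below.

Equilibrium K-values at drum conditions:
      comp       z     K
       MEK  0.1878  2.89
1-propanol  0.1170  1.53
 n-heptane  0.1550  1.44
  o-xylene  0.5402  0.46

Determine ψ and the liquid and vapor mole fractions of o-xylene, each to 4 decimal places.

Iterate (Newton) starting at ψ = 0.37:
  ψ = 0.3700: g = -0.04517, g' = -0.5235 → ψ = 0.2837
  ψ = 0.2837: g = 0.00110, g' = -0.5525 → ψ = 0.2857
Converged at ψ = 0.2857.
Compositions from xᵢ = zᵢ/(1+ψ(Kᵢ−1)), yᵢ = Kᵢxᵢ:
  MEK: x = 0.1219, y = 0.3524
  1-propanol: x = 0.1016, y = 0.1555
  n-heptane: x = 0.1377, y = 0.1983
  o-xylene: x = 0.6387, y = 0.2938

ψ = 0.2857, x_o-xylene = 0.6387, y_o-xylene = 0.2938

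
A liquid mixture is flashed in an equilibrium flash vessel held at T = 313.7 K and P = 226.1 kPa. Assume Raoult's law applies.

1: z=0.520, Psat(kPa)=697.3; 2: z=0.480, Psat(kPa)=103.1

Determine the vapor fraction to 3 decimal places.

ψ = 0.726

Raoult's law: Kᵢ = Pᵢˢᵃᵗ/P = Pᵢˢᵃᵗ/226.1.
  K_1 = 697.3/226.1 = 3.08403, K_2 = 103.1/226.1 = 0.45599
Let ψ = V/F and solve Σ zᵢ(Kᵢ−1)/(1+ψ(Kᵢ−1)) = 0.
Feasibility: ΣzᵢKᵢ = 1.823, Σzᵢ/Kᵢ = 1.221 — both > 1, two phases present.
Newton iteration, ψ⁰ = 0.61:
  ψ = 0.610: g = 0.0863, g' = -0.756 → ψ = 0.724
  ψ = 0.724: g = 0.0010, g' = -0.745 → ψ = 0.726
Converged at ψ = 0.726.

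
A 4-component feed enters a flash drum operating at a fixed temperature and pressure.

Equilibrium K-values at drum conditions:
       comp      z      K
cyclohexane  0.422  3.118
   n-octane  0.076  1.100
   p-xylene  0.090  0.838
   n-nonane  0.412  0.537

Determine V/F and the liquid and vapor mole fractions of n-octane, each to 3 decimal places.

V/F = 0.839, x_n-octane = 0.070, y_n-octane = 0.077

Material balance + equilibrium reduce to Σ zᵢ(Kᵢ−1)/(1+V/F(Kᵢ−1)) = 0.
g(0) = ΣzᵢKᵢ − 1 = 0.696 and g(1) = 1 − Σzᵢ/Kᵢ = -0.079, so a root lies in (0, 1).
Newton–Raphson from V/F = 0.5:
  V/F = 0.500: g = 0.1772, g' = -0.600 → V/F = 0.796
  V/F = 0.796: g = 0.0212, g' = -0.488 → V/F = 0.839
Converged at V/F = 0.839.
Compositions from xᵢ = zᵢ/(1+V/F(Kᵢ−1)), yᵢ = Kᵢxᵢ:
  cyclohexane: x = 0.152, y = 0.474
  n-octane: x = 0.070, y = 0.077
  p-xylene: x = 0.104, y = 0.087
  n-nonane: x = 0.674, y = 0.362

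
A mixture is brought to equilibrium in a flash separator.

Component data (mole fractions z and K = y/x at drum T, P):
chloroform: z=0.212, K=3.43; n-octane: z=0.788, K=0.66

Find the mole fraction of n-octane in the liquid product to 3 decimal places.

x_n-octane = 0.877

Iterate (Newton) starting at ψ = 0.5:
  ψ = 0.500: g = -0.0902, g' = -0.387 → ψ = 0.267
  ψ = 0.267: g = 0.0177, g' = -0.571 → ψ = 0.298
  ψ = 0.298: g = 0.0006, g' = -0.534 → ψ = 0.299
Converged at ψ = 0.299.
Compositions from xᵢ = zᵢ/(1+ψ(Kᵢ−1)), yᵢ = Kᵢxᵢ:
  chloroform: x = 0.123, y = 0.421
  n-octane: x = 0.877, y = 0.579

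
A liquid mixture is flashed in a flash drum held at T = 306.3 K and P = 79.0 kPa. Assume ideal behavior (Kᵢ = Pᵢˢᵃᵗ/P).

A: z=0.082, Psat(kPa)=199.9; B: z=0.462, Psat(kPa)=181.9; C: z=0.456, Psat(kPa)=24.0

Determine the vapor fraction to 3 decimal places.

ψ = 0.440

Raoult's law: Kᵢ = Pᵢˢᵃᵗ/P = Pᵢˢᵃᵗ/79.0.
  K_A = 199.9/79.0 = 2.53038, K_B = 181.9/79.0 = 2.30253, K_C = 24.0/79.0 = 0.30380
Iterate (Newton) starting at ψ = 0.5:
  ψ = 0.500: g = -0.0515, g' = -0.869 → ψ = 0.441
  ψ = 0.441: g = -0.0008, g' = -0.845 → ψ = 0.440
Converged at ψ = 0.440.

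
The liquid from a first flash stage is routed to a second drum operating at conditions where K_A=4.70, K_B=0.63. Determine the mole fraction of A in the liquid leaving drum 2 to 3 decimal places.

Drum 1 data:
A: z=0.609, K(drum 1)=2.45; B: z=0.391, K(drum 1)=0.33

x_A (drum 2) = 0.091

Drum 1:
Binary case is linear: z₁(K₁−1)(1+ψ₁(K₂−1)) + z₂(K₂−1)(1+ψ₁(K₁−1)) = 0
⇒ ψ₁ = [z₁(K₁−1)+z₂(K₂−1)] / [−(K₁−1)(K₂−1)] = 0.6211/0.9715 = 0.639
Drum-1 compositions:
  A: x = 0.316, y = 0.774
  B: x = 0.684, y = 0.226
Drum-2 feed = drum-1 liquid: z₂ = (0.3160, 0.6840).
Drum 2:
Material balance + equilibrium reduce to Σ zᵢ(Kᵢ−1)/(1+ψ₂(Kᵢ−1)) = 0.
g(0) = ΣzᵢKᵢ − 1 = 0.916 and g(1) = 1 − Σzᵢ/Kᵢ = -0.153, so a root lies in (0, 1).
Binary case is linear: z₁(K₁−1)(1+ψ₂(K₂−1)) + z₂(K₂−1)(1+ψ₂(K₁−1)) = 0
⇒ ψ₂ = [z₁(K₁−1)+z₂(K₂−1)] / [−(K₁−1)(K₂−1)] = 0.9163/1.3690 = 0.669
  A: x = 0.091, y = 0.427
  B: x = 0.909, y = 0.573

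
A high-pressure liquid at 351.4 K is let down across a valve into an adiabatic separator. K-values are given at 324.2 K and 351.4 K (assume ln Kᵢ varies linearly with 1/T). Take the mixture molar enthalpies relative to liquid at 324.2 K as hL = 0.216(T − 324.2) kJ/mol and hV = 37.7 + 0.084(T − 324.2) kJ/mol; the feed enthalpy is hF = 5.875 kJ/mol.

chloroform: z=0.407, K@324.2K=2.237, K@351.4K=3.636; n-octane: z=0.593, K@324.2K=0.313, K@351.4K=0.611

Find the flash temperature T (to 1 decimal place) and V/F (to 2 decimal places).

T = 325.7 K, V/F = 0.15

Adiabatic flash: solve Rachford–Rice at each trial T, then check hF = ψ·hV(T) + (1−ψ)·hL(T).
  T = 324.2 K: K = (2.237, 0.313), RR gives ψ = 0.113, H_out = 4.262 kJ/mol
  T = 351.4 K: K = (3.636, 0.611), RR gives ψ = 0.821, H_out = 33.890 kJ/mol
  T = 337.8 K: K = (2.880, 0.443), RR gives ψ = 0.416, H_out = 17.859 kJ/mol
  T = 331.0 K: K = (2.545, 0.374), RR gives ψ = 0.266, H_out = 11.262 kJ/mol
  T = 327.6 K: K = (2.388, 0.342), RR gives ψ = 0.192, H_out = 7.869 kJ/mol
  T = 325.9 K: K = (2.311, 0.327), RR gives ψ = 0.153, H_out = 6.100 kJ/mol
Linear interpolation between T = 324.2 (H_out = 4.262) and T = 325.9 (H_out = 6.100) on hF = 5.875 gives T ≈ 325.7 K, at which ψ = 0.15.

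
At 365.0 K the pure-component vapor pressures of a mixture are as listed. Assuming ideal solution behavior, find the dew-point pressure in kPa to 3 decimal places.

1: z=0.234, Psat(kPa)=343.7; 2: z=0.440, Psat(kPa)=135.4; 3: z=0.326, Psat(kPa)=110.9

At the dew point ψ → 1, so Σzᵢ/Kᵢ = 1 with Kᵢ = Pᵢˢᵃᵗ/P ⇒ 1/P = Σzᵢ/Pᵢˢᵃᵗ.
1/P = 0.234/343.7 + 0.440/135.4 + 0.326/110.9 = 0.006870 ⇒ P = 145.560 kPa

Pdew = 145.560 kPa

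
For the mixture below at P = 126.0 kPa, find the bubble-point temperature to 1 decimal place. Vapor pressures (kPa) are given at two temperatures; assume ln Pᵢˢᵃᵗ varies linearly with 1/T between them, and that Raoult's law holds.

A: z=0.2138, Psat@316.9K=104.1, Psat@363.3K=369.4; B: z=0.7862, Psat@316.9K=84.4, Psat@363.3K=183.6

T = 333.4 K

Bubble-point temperature: ΣzᵢPᵢˢᵃᵗ(T) = P. Interpolate ln Pᵢˢᵃᵗ = aᵢ + bᵢ/T.
  T = 316.9 K: ΣzᵢPᵢˢᵃᵗ = 88.61 kPa
  T = 363.3 K: ΣzᵢPᵢˢᵃᵗ = 223.32 kPa
  T = 340.1 K: ΣzᵢPᵢˢᵃᵗ = 144.27 kPa
  T = 328.5 K: ΣzᵢPᵢˢᵃᵗ = 113.85 kPa
  T = 334.3 K: ΣzᵢPᵢˢᵃᵗ = 128.37 kPa
  T = 331.4 K: ΣzᵢPᵢˢᵃᵗ = 120.95 kPa
Interpolating between 331.4 K and 334.3 K gives T ≈ 333.4 K.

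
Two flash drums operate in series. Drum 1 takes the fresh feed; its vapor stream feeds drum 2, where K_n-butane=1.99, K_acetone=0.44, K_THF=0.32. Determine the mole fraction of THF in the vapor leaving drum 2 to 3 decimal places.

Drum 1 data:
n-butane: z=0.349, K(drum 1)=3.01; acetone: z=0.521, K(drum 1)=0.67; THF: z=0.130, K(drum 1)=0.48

y_THF (drum 2) = 0.036

Drum 1:
Rachford–Rice: g(ψ₁) = Σ zᵢ(Kᵢ−1)/(1+ψ₁(Kᵢ−1)) = 0.
Feasibility: ΣzᵢKᵢ = 1.462, Σzᵢ/Kᵢ = 1.164 — both > 1, two phases present.
Newton–Raphson from ψ₁ = 0.47:
  ψ₁ = 0.470: g = 0.0678, g' = -0.514 → ψ₁ = 0.602
  ψ₁ = 0.602: g = 0.0045, g' = -0.452 → ψ₁ = 0.612
Converged at ψ₁ = 0.612.
Drum-1 compositions:
  n-butane: x = 0.157, y = 0.471
  acetone: x = 0.653, y = 0.437
  THF: x = 0.191, y = 0.092
Drum-2 feed = drum-1 vapor: z₂ = (0.4711, 0.4374, 0.0915).
Drum 2:
Let ψ₂ = V/F and solve Σ zᵢ(Kᵢ−1)/(1+ψ₂(Kᵢ−1)) = 0.
Feasibility: ΣzᵢKᵢ = 1.159, Σzᵢ/Kᵢ = 1.517 — both > 1, two phases present.
Iterate (Newton) starting at ψ₂ = 0.58:
  ψ₂ = 0.580: g = -0.1693, g' = -0.603 → ψ₂ = 0.299
  ψ₂ = 0.299: g = -0.0125, g' = -0.539 → ψ₂ = 0.276
Converged at ψ₂ = 0.276.
  n-butane: x = 0.370, y = 0.736
  acetone: x = 0.517, y = 0.228
  THF: x = 0.113, y = 0.036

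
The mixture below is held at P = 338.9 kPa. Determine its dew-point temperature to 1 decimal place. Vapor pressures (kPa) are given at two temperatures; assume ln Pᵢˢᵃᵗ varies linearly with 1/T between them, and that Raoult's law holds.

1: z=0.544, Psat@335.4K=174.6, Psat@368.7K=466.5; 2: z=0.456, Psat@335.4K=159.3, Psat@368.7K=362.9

T = 360.9 K

Dew-point temperature: Σzᵢ·P/Pᵢˢᵃᵗ(T) = 1. Interpolate ln Pᵢˢᵃᵗ = aᵢ + bᵢ/T.
  T = 335.4 K: ΣzᵢP/Pᵢˢᵃᵗ = 2.0260
  T = 368.7 K: ΣzᵢP/Pᵢˢᵃᵗ = 0.8210
  T = 352.0 K: ΣzᵢP/Pᵢˢᵃᵗ = 1.2632
  T = 360.4 K: ΣzᵢP/Pᵢˢᵃᵗ = 1.0118
  T = 364.5 K: ΣzᵢP/Pᵢˢᵃᵗ = 0.9115
  T = 362.4 K: ΣzᵢP/Pᵢˢᵃᵗ = 0.9613
Interpolating between 360.4 K and 362.4 K gives T ≈ 360.9 K.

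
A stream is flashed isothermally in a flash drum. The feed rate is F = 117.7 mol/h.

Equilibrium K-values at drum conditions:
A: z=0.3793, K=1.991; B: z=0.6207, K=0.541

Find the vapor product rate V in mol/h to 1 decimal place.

Rachford–Rice: g(ψ) = Σ zᵢ(Kᵢ−1)/(1+ψ(Kᵢ−1)) = 0.
Feasibility: ΣzᵢKᵢ = 1.0910, Σzᵢ/Kᵢ = 1.3378 — both > 1, two phases present.
Newton iteration, ψ⁰ = 0.58:
  ψ = 0.5800: g = -0.14957, g' = -0.3931 → ψ = 0.1995
  ψ = 0.1995: g = 0.00023, g' = -0.4181 → ψ = 0.2000
Converged at ψ = 0.2000.
Then V = ψ·F = 0.2000·117.7 = 23.5 mol/h and L = F − V = 94.2 mol/h.

V = 23.5 mol/h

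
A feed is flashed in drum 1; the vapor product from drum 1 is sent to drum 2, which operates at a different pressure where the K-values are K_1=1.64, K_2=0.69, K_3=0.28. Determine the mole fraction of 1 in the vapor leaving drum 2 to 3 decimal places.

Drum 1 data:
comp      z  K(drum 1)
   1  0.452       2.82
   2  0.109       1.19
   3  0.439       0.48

y_1 (drum 2) = 0.809

Drum 1:
Let ψ₁ = V/F and solve Σ zᵢ(Kᵢ−1)/(1+ψ₁(Kᵢ−1)) = 0.
g(0) = ΣzᵢKᵢ − 1 = 0.615 and g(1) = 1 − Σzᵢ/Kᵢ = -0.166, so a root lies in (0, 1).
Newton iteration, ψ₁⁰ = 0.31:
  ψ₁ = 0.310: g = 0.2733, g' = -0.784 → ψ₁ = 0.659
  ψ₁ = 0.659: g = 0.0454, g' = -0.587 → ψ₁ = 0.736
Converged at ψ₁ = 0.736.
Drum-1 compositions:
  1: x = 0.193, y = 0.545
  2: x = 0.096, y = 0.114
  3: x = 0.711, y = 0.341
Drum-2 feed = drum-1 vapor: z₂ = (0.5448, 0.1138, 0.3414).
Drum 2:
Newton iteration, ψ₂⁰ = 0.48:
  ψ₂ = 0.480: g = -0.1503, g' = -0.559 → ψ₂ = 0.211
  ψ₂ = 0.211: g = -0.0204, g' = -0.432 → ψ₂ = 0.164
  ψ₂ = 0.164: g = -0.0002, g' = -0.422 → ψ₂ = 0.163
Converged at ψ₂ = 0.163.
  1: x = 0.493, y = 0.809
  2: x = 0.120, y = 0.083
  3: x = 0.387, y = 0.108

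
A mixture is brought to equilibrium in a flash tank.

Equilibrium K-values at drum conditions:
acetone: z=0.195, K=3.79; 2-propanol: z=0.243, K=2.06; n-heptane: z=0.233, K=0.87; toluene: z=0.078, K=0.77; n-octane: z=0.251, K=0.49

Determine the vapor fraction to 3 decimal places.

ψ = 0.884

Let ψ = V/F and solve Σ zᵢ(Kᵢ−1)/(1+ψ(Kᵢ−1)) = 0.
g(0) = ΣzᵢKᵢ − 1 = 0.625 and g(1) = 1 − Σzᵢ/Kᵢ = -0.051, so a root lies in (0, 1).
Iterate (Newton) starting at ψ = 0.52:
  ψ = 0.520: g = 0.1610, g' = -0.497 → ψ = 0.844
  ψ = 0.844: g = 0.0171, g' = -0.423 → ψ = 0.884
Converged at ψ = 0.884.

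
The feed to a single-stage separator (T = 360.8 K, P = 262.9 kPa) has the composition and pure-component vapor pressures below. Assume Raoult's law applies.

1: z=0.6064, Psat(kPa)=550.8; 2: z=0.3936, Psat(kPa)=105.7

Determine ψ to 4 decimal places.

Raoult's law: Kᵢ = Pᵢˢᵃᵗ/P = Pᵢˢᵃᵗ/262.9.
  K_1 = 550.8/262.9 = 2.095093, K_2 = 105.7/262.9 = 0.402054
Iterate (Newton) starting at ψ = 0.5:
  ψ = 0.5000: g = 0.09338, g' = -0.5900 → ψ = 0.6583
  ψ = 0.6583: g = -0.00223, g' = -0.6283 → ψ = 0.6547
Converged at ψ = 0.6547.

ψ = 0.6547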